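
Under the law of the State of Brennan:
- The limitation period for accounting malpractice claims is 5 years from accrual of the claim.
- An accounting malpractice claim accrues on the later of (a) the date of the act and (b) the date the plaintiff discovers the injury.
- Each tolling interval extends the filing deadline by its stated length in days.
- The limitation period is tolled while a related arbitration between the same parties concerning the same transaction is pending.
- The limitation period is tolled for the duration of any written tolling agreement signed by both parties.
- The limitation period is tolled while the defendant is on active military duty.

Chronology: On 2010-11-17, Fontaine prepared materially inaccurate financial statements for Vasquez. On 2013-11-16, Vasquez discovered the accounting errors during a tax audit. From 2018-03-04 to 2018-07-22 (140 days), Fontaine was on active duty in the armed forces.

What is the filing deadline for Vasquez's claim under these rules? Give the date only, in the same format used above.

Taking the later of the act (2010-11-17) and discovery (2013-11-16), the claim accrued on 2013-11-16.
Adding the 5 years base period to 2013-11-16 gives a deadline of 2018-11-16, before any tolling.
The defendant's active military service from 2018-03-04 to 2018-07-22 tolled the period for 140 days, extending the deadline to 2019-04-05.

2019-04-05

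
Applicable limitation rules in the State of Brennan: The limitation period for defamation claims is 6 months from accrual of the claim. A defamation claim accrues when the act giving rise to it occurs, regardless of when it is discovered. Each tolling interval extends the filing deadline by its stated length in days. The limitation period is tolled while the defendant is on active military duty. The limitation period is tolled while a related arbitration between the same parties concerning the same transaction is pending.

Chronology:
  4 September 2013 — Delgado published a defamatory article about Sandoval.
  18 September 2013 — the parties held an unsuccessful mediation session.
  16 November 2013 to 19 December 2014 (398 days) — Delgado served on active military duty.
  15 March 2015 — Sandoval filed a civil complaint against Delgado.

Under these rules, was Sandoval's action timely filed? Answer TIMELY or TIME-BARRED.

TIMELY

The claim accrued on 4 September 2013, the date of the act.
The untolled deadline — 6 months after 4 September 2013 — is 4 March 2014.
The period was tolled for 398 days by the defendant's active military service (16 November 2013 to 19 December 2014), pushing the deadline to 6 April 2015.
Nothing else in the chronology tolls or restarts the period.
Filing on 15 March 2015 beat the 6 April 2015 deadline — the action is timely.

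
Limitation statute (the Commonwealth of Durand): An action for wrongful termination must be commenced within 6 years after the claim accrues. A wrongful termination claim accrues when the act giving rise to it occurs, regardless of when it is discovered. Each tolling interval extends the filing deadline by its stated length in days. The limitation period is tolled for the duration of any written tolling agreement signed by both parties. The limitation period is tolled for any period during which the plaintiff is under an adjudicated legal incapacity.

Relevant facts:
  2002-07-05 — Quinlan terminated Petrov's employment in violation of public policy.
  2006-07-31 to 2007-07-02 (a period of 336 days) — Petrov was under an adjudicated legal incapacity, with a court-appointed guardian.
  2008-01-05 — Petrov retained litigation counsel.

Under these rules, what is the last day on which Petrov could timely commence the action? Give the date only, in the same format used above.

The claim accrued on 2002-07-05, the date of the act.
The untolled deadline — 6 years after 2002-07-05 — is 2008-07-05.
The plaintiff's legal incapacity from 2006-07-31 to 2007-07-02 tolled the period for 336 days, extending the deadline to 2009-06-06.
Nothing else in the chronology tolls or restarts the period.

2009-06-06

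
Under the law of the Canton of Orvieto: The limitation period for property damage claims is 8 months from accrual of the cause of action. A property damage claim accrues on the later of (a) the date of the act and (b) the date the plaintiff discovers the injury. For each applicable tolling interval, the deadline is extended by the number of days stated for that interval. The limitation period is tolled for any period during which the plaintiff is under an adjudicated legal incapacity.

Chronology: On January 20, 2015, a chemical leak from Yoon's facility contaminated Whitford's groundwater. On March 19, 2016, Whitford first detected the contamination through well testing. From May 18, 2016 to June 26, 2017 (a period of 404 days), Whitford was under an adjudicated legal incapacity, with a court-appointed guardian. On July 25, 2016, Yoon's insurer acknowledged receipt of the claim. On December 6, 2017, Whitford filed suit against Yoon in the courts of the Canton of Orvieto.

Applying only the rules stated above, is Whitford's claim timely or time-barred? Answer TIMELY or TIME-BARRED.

Taking the later of the act (January 20, 2015) and discovery (March 19, 2016), the claim accrued on March 19, 2016.
Adding the 8 months base period to March 19, 2016 gives a deadline of November 19, 2016, before any tolling.
Because the plaintiff's legal incapacity ran from May 18, 2016 to June 26, 2017, the deadline is extended by 404 days to December 28, 2017.
None of the other events listed affects the running of the period under the stated rules.
Filing on December 6, 2017 beat the December 28, 2017 deadline — the action is timely.

TIMELY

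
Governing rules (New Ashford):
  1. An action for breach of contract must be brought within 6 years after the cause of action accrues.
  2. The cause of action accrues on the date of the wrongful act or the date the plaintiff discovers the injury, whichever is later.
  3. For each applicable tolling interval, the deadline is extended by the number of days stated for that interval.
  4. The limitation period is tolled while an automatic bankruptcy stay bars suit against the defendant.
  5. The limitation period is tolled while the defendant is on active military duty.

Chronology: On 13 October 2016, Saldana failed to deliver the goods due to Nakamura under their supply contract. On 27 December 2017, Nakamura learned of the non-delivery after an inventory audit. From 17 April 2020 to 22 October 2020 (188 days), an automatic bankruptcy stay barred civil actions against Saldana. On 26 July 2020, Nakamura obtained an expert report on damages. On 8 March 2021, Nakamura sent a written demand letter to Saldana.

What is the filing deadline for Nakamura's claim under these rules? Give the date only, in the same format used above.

2 July 2024

Because discovery on 27 December 2017 post-dates the 13 October 2016 act, accrual under the later-of rule falls on 27 December 2017.
The untolled deadline — 6 years after 27 December 2017 — is 27 December 2023.
The automatic bankruptcy stay from 17 April 2020 to 22 October 2020 tolled the period for 188 days, extending the deadline to 2 July 2024.
None of the other events listed affects the running of the period under the stated rules.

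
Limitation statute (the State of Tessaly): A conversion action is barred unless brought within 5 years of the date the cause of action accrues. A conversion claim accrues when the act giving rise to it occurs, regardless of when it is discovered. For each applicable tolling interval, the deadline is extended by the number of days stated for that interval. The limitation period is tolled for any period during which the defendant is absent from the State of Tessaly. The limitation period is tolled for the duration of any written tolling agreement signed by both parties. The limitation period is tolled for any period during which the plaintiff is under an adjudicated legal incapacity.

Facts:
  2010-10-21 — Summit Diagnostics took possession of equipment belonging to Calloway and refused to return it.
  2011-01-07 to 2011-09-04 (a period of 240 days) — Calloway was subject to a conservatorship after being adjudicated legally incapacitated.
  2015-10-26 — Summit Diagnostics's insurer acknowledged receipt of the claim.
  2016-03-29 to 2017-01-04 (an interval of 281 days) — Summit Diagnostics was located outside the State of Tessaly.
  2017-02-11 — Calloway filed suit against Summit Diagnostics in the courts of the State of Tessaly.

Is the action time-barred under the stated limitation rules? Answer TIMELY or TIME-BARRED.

The cause of action accrued on 2010-10-21, the date of the act.
Adding the 5 years base period to 2010-10-21 gives a deadline of 2015-10-21, before any tolling.
The period was tolled for 240 days by the plaintiff's legal incapacity (2011-01-07 to 2011-09-04), pushing the deadline to 2016-06-17.
The defendant's absence from the jurisdiction from 2016-03-29 to 2017-01-04 tolled the period for 281 days, extending the deadline to 2017-03-25.
Nothing else in the chronology tolls or restarts the period.
Calloway filed on 2017-02-11, before the 2017-03-25 deadline, so the action is timely.

TIMELY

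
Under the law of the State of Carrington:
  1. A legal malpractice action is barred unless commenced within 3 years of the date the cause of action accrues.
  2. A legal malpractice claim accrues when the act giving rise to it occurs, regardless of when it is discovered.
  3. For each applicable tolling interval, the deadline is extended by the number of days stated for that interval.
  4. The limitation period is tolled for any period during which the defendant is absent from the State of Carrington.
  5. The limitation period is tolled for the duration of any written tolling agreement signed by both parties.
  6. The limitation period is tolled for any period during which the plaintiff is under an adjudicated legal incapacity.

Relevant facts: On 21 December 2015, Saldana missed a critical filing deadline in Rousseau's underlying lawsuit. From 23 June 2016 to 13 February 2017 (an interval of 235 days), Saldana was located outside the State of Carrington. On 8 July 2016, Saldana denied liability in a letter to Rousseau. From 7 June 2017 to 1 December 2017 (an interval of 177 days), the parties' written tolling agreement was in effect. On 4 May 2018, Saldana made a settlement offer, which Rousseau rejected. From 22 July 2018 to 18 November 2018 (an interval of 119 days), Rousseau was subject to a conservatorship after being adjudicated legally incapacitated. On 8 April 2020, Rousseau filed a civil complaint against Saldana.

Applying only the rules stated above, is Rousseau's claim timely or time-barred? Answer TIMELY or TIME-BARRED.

TIMELY

The claim accrued on 21 December 2015, when the wrongful act occurred.
Adding the 3 years base period to 21 December 2015 gives a deadline of 21 December 2018, before any tolling.
The period was tolled for 235 days by the defendant's absence from the jurisdiction (23 June 2016 to 13 February 2017), pushing the deadline to 13 August 2019.
The period was tolled for 177 days by the written tolling agreement (7 June 2017 to 1 December 2017), pushing the deadline to 6 February 2020.
The plaintiff's legal incapacity from 22 July 2018 to 18 November 2018 tolled the period for 119 days, extending the deadline to 4 June 2020.
The other events in the timeline have no effect on the limitation period under the stated rules.
The 8 April 2020 filing precedes the 4 June 2020 deadline; the claim is timely.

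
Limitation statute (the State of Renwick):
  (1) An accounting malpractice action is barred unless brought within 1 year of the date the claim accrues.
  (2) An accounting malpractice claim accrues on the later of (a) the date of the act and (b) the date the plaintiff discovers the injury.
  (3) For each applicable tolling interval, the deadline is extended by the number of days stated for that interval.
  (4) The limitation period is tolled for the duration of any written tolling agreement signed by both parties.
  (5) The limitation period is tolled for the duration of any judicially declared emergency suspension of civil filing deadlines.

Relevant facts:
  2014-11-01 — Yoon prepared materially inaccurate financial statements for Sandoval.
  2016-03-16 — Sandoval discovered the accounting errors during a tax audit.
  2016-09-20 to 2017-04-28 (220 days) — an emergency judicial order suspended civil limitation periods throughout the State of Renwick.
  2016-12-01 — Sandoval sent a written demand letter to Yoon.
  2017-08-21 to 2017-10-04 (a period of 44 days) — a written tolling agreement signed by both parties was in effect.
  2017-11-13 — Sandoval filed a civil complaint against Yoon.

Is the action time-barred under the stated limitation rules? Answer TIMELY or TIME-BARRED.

TIMELY

Taking the later of the act (2014-11-01) and discovery (2016-03-16), the claim accrued on 2016-03-16.
Adding the 1 year base period to 2016-03-16 gives a deadline of 2017-03-16, before any tolling.
The emergency suspension of filing deadlines from 2016-09-20 to 2017-04-28 tolled the period for 220 days, extending the deadline to 2017-10-22.
Because the written tolling agreement ran from 2017-08-21 to 2017-10-04, the deadline is extended by 44 days to 2017-12-05.
The other events in the timeline have no effect on the limitation period under the stated rules.
Filing on 2017-11-13 beat the 2017-12-05 deadline — the action is timely.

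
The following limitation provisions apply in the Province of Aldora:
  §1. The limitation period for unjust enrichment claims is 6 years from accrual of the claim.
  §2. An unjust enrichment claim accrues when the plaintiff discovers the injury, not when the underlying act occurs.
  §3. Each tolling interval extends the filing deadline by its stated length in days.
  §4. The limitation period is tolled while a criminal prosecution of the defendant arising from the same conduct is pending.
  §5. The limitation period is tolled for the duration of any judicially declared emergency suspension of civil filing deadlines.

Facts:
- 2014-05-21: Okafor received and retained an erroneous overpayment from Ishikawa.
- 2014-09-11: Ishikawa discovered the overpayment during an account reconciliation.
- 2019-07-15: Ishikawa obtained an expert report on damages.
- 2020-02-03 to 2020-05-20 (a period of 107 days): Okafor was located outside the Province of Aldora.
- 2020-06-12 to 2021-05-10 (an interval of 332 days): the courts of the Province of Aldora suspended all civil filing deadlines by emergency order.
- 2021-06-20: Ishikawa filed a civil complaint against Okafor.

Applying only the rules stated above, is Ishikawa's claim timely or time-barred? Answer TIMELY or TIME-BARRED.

Accrual is tied to discovery, so the period began on 2014-09-11 rather than on 2014-05-21 when the act occurred.
The untolled deadline — 6 years after 2014-09-11 — is 2020-09-11.
The period was tolled for 332 days by the emergency suspension of filing deadlines (2020-06-12 to 2021-05-10), pushing the deadline to 2021-08-09.
The defendant's absence from the jurisdiction from 2020-02-03 to 2020-05-20 does not toll the period, because no stated rule makes the defendant's absence a tolling event.
Nothing else in the chronology tolls or restarts the period.
Filing on 2021-06-20 beat the 2021-08-09 deadline — the action is timely.

TIMELY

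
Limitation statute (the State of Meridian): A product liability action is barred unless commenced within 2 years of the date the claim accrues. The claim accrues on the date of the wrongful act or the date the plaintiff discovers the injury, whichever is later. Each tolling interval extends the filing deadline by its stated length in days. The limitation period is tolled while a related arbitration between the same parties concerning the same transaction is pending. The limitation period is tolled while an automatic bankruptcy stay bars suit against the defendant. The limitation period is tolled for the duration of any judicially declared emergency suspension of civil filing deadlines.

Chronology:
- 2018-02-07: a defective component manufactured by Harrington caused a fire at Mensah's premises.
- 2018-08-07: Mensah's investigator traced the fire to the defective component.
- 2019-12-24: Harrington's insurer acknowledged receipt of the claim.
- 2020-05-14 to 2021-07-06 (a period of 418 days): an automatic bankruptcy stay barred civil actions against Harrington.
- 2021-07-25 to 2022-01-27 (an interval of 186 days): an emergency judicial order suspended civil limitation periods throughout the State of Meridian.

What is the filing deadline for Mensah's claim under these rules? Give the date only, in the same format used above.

Taking the later of the act (2018-02-07) and discovery (2018-08-07), the claim accrued on 2018-08-07.
Adding the 2 years base period to 2018-08-07 gives a deadline of 2020-08-07, before any tolling.
The automatic bankruptcy stay from 2020-05-14 to 2021-07-06 tolled the period for 418 days, extending the deadline to 2021-09-29.
The period was tolled for 186 days by the emergency suspension of filing deadlines (2021-07-25 to 2022-01-27), pushing the deadline to 2022-04-03.
Nothing else in the chronology tolls or restarts the period.

2022-04-03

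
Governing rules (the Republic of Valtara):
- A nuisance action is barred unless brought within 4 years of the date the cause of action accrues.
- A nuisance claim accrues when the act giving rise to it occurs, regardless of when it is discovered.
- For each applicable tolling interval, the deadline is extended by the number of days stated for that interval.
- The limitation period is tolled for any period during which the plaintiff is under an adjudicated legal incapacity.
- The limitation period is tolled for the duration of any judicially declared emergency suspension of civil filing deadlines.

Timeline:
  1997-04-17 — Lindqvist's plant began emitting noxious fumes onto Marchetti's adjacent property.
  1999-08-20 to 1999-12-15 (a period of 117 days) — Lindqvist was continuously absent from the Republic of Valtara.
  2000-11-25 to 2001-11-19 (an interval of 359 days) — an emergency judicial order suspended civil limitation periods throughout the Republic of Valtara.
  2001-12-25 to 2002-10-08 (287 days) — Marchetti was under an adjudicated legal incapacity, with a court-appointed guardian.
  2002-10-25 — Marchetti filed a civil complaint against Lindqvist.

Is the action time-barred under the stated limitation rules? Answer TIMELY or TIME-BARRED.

The claim accrued on 1997-04-17, when the wrongful act occurred.
Adding the 4 years base period to 1997-04-17 gives a deadline of 2001-04-17, before any tolling.
Because the emergency suspension of filing deadlines ran from 2000-11-25 to 2001-11-19, the deadline is extended by 359 days to 2002-04-11.
The period was tolled for 287 days by the plaintiff's legal incapacity (2001-12-25 to 2002-10-08), pushing the deadline to 2003-01-23.
No stated provision tolls the period for the defendant's absence, so the interval from 1999-08-20 to 1999-12-15 has no effect on the deadline.
Filing on 2002-10-25 beat the 2003-01-23 deadline — the action is timely.

TIMELY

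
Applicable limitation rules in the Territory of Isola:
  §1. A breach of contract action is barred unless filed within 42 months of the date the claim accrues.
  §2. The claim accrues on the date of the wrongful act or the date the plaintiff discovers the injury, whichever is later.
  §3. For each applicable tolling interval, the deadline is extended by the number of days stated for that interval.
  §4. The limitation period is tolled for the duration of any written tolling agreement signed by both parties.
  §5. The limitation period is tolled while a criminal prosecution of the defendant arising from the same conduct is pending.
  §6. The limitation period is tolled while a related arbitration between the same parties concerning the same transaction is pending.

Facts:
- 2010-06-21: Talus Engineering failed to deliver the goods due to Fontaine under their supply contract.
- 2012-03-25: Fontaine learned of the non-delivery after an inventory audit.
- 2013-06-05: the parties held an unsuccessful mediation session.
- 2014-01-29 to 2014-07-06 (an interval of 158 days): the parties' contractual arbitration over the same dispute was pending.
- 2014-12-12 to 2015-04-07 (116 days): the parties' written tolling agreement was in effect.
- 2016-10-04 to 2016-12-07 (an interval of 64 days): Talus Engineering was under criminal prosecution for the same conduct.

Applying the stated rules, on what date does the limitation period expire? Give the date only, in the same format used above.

The claim accrued on 2012-03-25 — the later of the 2010-06-21 act and the 2012-03-25 discovery.
The untolled deadline — 42 months after 2012-03-25 — is 2015-09-25.
The pending related arbitration from 2014-01-29 to 2014-07-06 tolled the period for 158 days, extending the deadline to 2016-03-01.
The period was tolled for 116 days by the written tolling agreement (2014-12-12 to 2015-04-07), pushing the deadline to 2016-06-25.
The pending criminal prosecution from 2016-10-04 to 2016-12-07 began after the period had already run on 2016-06-25, so it has no tolling effect.
Nothing else in the chronology tolls or restarts the period.

2016-06-25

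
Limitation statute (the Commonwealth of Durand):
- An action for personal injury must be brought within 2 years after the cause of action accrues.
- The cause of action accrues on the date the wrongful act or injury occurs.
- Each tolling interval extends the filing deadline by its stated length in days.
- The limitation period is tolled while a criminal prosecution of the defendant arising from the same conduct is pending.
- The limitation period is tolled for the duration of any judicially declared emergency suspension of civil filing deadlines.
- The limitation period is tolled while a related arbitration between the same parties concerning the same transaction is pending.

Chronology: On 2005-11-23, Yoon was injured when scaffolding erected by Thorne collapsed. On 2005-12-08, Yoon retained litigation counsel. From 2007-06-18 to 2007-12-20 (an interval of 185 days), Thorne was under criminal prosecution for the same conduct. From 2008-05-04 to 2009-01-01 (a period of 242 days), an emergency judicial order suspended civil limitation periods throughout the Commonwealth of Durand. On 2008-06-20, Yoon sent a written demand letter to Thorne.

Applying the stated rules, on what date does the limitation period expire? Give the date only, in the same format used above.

2009-01-23

The claim accrued on 2005-11-23, when the wrongful act occurred.
The untolled deadline — 2 years after 2005-11-23 — is 2007-11-23.
The pending criminal prosecution from 2007-06-18 to 2007-12-20 tolled the period for 185 days, extending the deadline to 2008-05-26.
Because the emergency suspension of filing deadlines ran from 2008-05-04 to 2009-01-01, the deadline is extended by 242 days to 2009-01-23.
None of the other events listed affects the running of the period under the stated rules.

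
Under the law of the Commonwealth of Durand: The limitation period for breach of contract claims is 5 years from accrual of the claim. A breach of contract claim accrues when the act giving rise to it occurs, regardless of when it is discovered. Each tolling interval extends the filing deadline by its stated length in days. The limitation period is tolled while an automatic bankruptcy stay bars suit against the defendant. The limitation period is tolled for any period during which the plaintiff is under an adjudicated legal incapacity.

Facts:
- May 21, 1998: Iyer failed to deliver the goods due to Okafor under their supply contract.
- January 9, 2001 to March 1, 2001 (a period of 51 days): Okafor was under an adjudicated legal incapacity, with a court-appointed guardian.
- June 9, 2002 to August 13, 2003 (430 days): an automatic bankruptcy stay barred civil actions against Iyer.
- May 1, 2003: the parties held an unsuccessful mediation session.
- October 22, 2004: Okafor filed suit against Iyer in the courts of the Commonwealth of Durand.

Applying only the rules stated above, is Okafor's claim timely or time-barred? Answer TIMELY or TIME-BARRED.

The claim accrued on May 21, 1998, the date of the act.
Adding the 5 years base period to May 21, 1998 gives a deadline of May 21, 2003, before any tolling.
The plaintiff's legal incapacity from January 9, 2001 to March 1, 2001 tolled the period for 51 days, extending the deadline to July 11, 2003.
The period was tolled for 430 days by the automatic bankruptcy stay (June 9, 2002 to August 13, 2003), pushing the deadline to September 13, 2004.
Nothing else in the chronology tolls or restarts the period.
Okafor filed on October 22, 2004, after the September 13, 2004 deadline, so the action is time-barred.

TIME-BARRED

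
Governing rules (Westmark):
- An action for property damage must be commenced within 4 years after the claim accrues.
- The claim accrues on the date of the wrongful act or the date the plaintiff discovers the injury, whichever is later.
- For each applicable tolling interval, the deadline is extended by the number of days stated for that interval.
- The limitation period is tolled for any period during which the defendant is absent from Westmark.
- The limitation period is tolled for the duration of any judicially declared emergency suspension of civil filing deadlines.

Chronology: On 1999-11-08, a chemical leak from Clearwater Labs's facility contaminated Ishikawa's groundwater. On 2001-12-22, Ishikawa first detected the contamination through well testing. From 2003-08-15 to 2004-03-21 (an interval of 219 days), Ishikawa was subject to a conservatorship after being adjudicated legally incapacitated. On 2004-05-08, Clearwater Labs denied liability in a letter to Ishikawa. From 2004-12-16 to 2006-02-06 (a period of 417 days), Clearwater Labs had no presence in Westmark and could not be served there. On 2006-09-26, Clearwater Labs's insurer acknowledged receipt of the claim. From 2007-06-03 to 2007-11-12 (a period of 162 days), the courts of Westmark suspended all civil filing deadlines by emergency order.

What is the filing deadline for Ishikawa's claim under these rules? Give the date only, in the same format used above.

The claim accrued on 2001-12-22 — the later of the 1999-11-08 act and the 2001-12-22 discovery.
4 years from 2001-12-22 is 2005-12-22.
The defendant's absence from the jurisdiction from 2004-12-16 to 2006-02-06 tolled the period for 417 days, extending the deadline to 2007-02-12.
The emergency suspension of filing deadlines from 2007-06-03 to 2007-11-12 began after the period had already run on 2007-02-12, so it has no tolling effect.
No stated provision tolls the period for the plaintiff's incapacity, so the interval from 2003-08-15 to 2004-03-21 has no effect on the deadline.
None of the other events listed affects the running of the period under the stated rules.

2007-02-12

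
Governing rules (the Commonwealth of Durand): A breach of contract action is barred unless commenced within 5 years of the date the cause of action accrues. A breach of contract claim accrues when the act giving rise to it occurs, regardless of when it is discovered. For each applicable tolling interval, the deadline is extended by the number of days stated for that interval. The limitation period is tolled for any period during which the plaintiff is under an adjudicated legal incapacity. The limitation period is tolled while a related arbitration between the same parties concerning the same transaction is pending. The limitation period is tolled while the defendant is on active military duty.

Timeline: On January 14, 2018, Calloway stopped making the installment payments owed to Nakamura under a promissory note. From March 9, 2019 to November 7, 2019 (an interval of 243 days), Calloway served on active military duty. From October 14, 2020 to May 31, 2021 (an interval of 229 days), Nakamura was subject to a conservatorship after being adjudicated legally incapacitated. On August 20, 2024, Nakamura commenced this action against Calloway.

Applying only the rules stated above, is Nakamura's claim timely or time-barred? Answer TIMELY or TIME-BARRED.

The limitation period began to run on January 14, 2018.
The untolled deadline — 5 years after January 14, 2018 — is January 14, 2023.
The period was tolled for 243 days by the defendant's active military service (March 9, 2019 to November 7, 2019), pushing the deadline to September 14, 2023.
The plaintiff's legal incapacity from October 14, 2020 to May 31, 2021 tolled the period for 229 days, extending the deadline to April 30, 2024.
The August 20, 2024 filing falls after the April 30, 2024 deadline; the claim is time-barred.

TIME-BARRED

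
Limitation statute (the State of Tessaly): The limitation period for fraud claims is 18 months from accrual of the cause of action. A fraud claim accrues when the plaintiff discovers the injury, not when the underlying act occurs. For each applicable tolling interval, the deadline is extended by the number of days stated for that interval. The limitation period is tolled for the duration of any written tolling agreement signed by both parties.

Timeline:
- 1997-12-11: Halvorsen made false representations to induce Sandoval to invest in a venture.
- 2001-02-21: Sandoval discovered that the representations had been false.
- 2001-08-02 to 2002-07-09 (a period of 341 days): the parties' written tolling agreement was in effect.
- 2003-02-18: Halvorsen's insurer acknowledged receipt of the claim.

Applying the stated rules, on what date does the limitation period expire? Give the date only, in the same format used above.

Under the discovery rule, the claim accrued on 2001-02-21, when Sandoval discovered the injury — not on the 1997-12-11 date of the underlying act.
Adding the 18 months base period to 2001-02-21 gives a deadline of 2002-08-21, before any tolling.
The written tolling agreement from 2001-08-02 to 2002-07-09 tolled the period for 341 days, extending the deadline to 2003-07-28.
None of the other events listed affects the running of the period under the stated rules.

2003-07-28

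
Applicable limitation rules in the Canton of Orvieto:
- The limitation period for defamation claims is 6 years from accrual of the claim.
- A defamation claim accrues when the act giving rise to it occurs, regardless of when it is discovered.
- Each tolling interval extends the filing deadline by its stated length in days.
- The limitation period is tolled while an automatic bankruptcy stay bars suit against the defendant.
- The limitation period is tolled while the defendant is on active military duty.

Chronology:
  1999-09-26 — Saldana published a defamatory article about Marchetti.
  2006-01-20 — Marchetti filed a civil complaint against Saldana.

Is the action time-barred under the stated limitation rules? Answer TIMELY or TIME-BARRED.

TIME-BARRED

The claim accrued on 1999-09-26, the date of the act.
6 years from 1999-09-26 is 2005-09-26.
Marchetti filed on 2006-01-20, after the 2005-09-26 deadline, so the action is time-barred.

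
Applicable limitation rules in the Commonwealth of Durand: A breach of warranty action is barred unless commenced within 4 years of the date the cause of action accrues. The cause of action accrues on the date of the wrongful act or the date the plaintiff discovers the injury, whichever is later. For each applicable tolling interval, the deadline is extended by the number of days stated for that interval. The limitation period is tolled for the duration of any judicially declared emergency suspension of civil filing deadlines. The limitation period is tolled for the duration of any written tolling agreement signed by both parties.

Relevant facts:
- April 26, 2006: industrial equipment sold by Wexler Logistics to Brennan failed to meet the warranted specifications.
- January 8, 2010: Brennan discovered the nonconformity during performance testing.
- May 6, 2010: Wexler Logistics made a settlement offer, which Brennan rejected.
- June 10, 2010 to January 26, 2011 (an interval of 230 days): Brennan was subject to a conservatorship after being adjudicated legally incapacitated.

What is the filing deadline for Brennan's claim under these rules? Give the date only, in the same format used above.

The claim accrued on January 8, 2010 — the later of the April 26, 2006 act and the January 8, 2010 discovery.
4 years from January 8, 2010 is January 8, 2014.
Although the plaintiff's incapacity ran from June 10, 2010 to January 26, 2011, the stated rules do not make that a tolling event, so it is disregarded.
Nothing else in the chronology tolls or restarts the period.

January 8, 2014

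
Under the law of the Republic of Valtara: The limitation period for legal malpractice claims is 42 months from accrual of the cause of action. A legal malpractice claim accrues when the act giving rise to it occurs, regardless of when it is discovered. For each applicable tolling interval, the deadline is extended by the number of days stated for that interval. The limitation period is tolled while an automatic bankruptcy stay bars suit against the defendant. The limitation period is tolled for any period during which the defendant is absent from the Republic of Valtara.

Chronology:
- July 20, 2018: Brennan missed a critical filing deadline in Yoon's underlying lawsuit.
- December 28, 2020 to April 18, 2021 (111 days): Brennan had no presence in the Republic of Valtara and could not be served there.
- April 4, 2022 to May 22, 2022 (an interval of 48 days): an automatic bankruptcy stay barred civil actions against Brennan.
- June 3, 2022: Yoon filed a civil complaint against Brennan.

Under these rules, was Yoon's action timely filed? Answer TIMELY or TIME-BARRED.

TIMELY

The cause of action accrued on July 20, 2018, the date of the act.
42 months from July 20, 2018 is January 20, 2022.
Because the defendant's absence from the jurisdiction ran from December 28, 2020 to April 18, 2021, the deadline is extended by 111 days to May 11, 2022.
The automatic bankruptcy stay from April 4, 2022 to May 22, 2022 tolled the period for 48 days, extending the deadline to June 28, 2022.
Yoon filed on June 3, 2022, before the June 28, 2022 deadline, so the action is timely.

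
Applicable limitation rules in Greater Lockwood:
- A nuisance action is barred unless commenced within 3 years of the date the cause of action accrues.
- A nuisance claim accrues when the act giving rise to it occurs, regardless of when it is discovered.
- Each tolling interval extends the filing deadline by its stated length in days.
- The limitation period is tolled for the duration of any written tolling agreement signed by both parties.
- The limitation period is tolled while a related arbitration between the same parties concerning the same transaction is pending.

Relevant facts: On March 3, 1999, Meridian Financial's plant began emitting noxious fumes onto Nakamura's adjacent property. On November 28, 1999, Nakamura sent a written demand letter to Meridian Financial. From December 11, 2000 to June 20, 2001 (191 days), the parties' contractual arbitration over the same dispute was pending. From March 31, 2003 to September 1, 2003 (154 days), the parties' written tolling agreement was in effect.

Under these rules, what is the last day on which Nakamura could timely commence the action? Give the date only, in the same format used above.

September 10, 2002

The claim accrued on March 3, 1999, when the wrongful act occurred.
Adding the 3 years base period to March 3, 1999 gives a deadline of March 3, 2002, before any tolling.
The pending related arbitration from December 11, 2000 to June 20, 2001 tolled the period for 191 days, extending the deadline to September 10, 2002.
The written tolling agreement starting March 31, 2003 came too late — the period had run on September 10, 2002 — and so does not extend the deadline.
The other events in the timeline have no effect on the limitation period under the stated rules.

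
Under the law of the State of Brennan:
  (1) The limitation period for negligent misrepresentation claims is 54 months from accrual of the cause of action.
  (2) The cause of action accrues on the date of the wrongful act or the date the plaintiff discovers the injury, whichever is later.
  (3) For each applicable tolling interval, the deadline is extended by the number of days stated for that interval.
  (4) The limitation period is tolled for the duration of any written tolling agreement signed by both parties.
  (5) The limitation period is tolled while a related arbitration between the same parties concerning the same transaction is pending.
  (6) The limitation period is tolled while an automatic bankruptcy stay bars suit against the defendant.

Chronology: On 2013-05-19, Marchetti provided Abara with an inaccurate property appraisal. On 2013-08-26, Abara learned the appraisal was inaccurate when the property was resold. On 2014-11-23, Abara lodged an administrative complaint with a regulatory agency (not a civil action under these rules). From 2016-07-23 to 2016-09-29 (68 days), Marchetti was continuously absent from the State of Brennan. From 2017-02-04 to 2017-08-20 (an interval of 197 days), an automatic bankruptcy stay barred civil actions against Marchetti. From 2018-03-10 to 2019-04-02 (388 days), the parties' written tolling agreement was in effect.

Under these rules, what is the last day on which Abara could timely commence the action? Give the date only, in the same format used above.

2019-10-04

The claim accrued on 2013-08-26 — the later of the 2013-05-19 act and the 2013-08-26 discovery.
54 months from 2013-08-26 is 2018-02-26.
The automatic bankruptcy stay from 2017-02-04 to 2017-08-20 tolled the period for 197 days, extending the deadline to 2018-09-11.
The period was tolled for 388 days by the written tolling agreement (2018-03-10 to 2019-04-02), pushing the deadline to 2019-10-04.
The defendant's absence from the jurisdiction from 2016-07-23 to 2016-09-29 does not toll the period, because no stated rule makes the defendant's absence a tolling event.
Nothing else in the chronology tolls or restarts the period.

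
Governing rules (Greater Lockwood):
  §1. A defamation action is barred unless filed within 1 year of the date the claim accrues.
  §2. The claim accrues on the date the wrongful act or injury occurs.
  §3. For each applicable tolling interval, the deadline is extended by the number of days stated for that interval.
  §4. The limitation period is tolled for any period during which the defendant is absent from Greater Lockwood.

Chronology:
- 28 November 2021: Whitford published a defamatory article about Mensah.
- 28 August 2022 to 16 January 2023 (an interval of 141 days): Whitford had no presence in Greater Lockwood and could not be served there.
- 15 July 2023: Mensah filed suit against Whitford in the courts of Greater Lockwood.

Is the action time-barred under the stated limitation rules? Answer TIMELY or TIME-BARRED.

TIME-BARRED

The limitation period began to run on 28 November 2021.
The untolled deadline — 1 year after 28 November 2021 — is 28 November 2022.
The period was tolled for 141 days by the defendant's absence from the jurisdiction (28 August 2022 to 16 January 2023), pushing the deadline to 18 April 2023.
Filing on 15 July 2023 missed the 18 April 2023 deadline — the action is time-barred.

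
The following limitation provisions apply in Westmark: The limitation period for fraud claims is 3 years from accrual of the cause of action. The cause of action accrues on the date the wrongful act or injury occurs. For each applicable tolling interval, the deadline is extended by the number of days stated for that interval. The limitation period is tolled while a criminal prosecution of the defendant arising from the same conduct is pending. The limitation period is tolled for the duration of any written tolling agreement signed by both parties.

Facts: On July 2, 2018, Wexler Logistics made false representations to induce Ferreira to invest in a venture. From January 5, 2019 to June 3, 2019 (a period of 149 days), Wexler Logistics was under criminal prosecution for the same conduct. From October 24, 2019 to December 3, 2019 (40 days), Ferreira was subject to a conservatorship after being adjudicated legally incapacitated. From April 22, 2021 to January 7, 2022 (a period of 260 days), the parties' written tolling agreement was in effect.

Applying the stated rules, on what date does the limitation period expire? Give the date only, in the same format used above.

August 15, 2022

The cause of action accrued on July 2, 2018, the date of the act.
Adding the 3 years base period to July 2, 2018 gives a deadline of July 2, 2021, before any tolling.
Because the pending criminal prosecution ran from January 5, 2019 to June 3, 2019, the deadline is extended by 149 days to November 28, 2021.
The period was tolled for 260 days by the written tolling agreement (April 22, 2021 to January 7, 2022), pushing the deadline to August 15, 2022.
The plaintiff's legal incapacity from October 24, 2019 to December 3, 2019 does not toll the period, because no stated rule makes the plaintiff's incapacity a tolling event.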